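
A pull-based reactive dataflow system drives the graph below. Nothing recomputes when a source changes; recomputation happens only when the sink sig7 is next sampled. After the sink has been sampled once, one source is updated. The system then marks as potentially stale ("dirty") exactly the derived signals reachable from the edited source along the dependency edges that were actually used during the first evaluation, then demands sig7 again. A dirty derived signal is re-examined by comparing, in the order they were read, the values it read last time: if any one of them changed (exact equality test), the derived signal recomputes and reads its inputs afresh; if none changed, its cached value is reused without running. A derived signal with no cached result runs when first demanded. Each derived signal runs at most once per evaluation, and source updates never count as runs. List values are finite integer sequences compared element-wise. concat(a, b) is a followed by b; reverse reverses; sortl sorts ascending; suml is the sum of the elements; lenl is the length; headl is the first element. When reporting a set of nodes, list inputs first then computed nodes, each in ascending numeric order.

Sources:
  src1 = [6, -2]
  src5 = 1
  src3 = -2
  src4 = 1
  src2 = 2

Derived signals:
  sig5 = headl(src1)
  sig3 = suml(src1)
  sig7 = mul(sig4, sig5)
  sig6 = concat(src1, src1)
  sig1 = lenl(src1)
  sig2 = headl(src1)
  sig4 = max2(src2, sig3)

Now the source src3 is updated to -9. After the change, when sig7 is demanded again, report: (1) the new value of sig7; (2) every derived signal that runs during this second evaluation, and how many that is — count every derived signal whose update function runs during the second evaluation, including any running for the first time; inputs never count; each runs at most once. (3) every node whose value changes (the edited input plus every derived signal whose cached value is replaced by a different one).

First evaluation (everything demanded from the output):
  sig3 = suml([6, -2]) = 4
  sig4 = max2(2, 4) = 4
  sig5 = headl([6, -2]) = 6
  sig7 = mul(4, 6) = 24

Propagation after the edit:
  src3 feeds no computation that the output demands — nothing is marked dirty and nothing runs.

Key observation: src3 is never demanded by the output, so the edit triggers no recomputation at all.

New value of sig7: 24.
Derived signals that run: none — 0 in total.
Values that change: src3.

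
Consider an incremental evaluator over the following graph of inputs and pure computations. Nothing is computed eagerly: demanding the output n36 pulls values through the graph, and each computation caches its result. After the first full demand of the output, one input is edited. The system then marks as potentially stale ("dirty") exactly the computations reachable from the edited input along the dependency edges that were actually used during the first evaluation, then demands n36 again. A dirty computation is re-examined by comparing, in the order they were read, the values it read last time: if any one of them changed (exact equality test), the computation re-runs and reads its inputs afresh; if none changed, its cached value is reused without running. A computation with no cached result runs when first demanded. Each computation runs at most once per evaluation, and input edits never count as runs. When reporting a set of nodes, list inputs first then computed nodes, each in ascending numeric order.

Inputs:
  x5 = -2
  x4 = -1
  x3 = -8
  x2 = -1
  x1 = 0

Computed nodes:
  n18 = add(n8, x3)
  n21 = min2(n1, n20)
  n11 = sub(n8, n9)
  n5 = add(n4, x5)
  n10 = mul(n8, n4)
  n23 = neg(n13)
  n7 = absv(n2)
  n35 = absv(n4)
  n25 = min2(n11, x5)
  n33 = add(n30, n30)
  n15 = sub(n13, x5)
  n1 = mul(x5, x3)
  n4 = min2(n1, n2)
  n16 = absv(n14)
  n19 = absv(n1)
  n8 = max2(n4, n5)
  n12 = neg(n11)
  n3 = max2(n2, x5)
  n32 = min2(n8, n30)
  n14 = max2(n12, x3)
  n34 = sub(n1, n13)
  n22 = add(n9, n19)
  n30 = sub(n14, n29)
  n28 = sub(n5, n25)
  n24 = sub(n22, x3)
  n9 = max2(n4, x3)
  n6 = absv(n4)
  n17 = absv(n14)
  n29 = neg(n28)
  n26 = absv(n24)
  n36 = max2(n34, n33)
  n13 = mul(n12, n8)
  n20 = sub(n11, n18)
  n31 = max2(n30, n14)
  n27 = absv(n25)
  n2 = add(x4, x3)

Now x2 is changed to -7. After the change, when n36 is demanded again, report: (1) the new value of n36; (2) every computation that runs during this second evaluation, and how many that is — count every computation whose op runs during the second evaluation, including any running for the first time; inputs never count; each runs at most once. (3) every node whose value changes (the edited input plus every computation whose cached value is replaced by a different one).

Initial pass — values computed on the first demand:
  n1 = mul(-2, -8) = 16
  n2 = add(-1, -8) = -9
  n4 = min2(16, -9) = -9
  n5 = add(-9, -2) = -11
  n8 = max2(-9, -11) = -9
  n9 = max2(-9, -8) = -8
  n11 = sub(-9, -8) = -1
  n12 = neg(-1) = 1
  n13 = mul(1, -9) = -9
  n14 = max2(1, -8) = 1
  n25 = min2(-1, -2) = -2
  n28 = sub(-11, -2) = -9
  n29 = neg(-9) = 9
  n30 = sub(1, 9) = -8
  n33 = add(-8, -8) = -16
  n34 = sub(16, -9) = 25
  n36 = max2(25, -16) = 25

Second demand — change propagation:
  no demanded computation ever read x2, so the edit dirties nothing and nothing runs.

The important point: nothing the output needs ever reads x2, so the edit is invisible to it.

n36 now evaluates to 25.
Run set: none (0 run).
Changed values: x2.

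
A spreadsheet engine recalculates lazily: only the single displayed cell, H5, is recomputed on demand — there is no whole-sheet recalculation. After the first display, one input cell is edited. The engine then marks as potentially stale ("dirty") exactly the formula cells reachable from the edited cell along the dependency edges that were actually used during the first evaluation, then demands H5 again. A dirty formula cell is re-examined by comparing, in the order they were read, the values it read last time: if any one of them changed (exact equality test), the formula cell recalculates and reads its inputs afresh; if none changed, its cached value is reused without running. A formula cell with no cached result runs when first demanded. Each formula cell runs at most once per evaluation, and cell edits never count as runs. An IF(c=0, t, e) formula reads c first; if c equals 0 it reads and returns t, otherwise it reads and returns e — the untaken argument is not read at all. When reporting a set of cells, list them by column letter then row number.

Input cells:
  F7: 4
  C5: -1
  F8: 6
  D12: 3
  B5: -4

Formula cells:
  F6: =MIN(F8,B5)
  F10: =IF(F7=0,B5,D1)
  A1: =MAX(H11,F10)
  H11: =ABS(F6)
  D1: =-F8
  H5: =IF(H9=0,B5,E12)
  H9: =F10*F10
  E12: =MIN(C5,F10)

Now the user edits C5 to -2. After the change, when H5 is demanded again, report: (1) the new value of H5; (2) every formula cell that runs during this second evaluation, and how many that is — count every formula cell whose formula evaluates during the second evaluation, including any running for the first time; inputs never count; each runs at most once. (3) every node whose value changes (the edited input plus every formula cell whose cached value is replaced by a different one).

New value of H5: -6.
Formula cells that run: E12 — 1 in total.
Values that change: C5.
Key observation: the change is absorbed at E12 — it re-runs but produces the same value, and the output's value is unchanged.

First evaluation (everything demanded from the output):
  D1 = -(6) = -6
  F10 = IF(F7=0: F7=4 -> else branch D1) = -6
  E12 = MIN(-1, -6) = -6
  H9 = -6 * -6 = 36
  H5 = IF(H9=0: H9=36 -> else branch E12) = -6

Propagation after the edit:
  E12: runs — C5 -1->-2; result -6 (same value as before).
  H5: checked — values it read are unchanged (H9 unchanged, E12 unchanged); reused cached -6 without running.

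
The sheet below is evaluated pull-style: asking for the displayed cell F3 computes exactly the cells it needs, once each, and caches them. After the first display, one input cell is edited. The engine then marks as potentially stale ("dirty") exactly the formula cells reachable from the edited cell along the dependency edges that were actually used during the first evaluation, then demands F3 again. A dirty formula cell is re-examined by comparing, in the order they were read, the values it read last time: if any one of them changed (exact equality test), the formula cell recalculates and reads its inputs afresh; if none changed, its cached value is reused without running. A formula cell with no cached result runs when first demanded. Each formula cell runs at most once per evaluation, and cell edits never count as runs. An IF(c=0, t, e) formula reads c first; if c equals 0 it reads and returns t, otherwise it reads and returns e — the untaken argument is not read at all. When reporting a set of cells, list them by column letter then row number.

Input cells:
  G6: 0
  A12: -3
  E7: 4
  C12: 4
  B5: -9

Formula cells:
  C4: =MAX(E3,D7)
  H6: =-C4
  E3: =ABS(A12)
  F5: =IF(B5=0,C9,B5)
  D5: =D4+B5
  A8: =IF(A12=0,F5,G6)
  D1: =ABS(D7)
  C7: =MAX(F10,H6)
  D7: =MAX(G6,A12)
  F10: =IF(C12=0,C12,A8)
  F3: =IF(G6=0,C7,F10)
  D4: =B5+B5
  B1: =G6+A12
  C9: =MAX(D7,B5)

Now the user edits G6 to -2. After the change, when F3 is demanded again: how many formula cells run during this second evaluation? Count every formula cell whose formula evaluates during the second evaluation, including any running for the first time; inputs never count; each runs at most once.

3 formula cells run: A8, F3, F10.
Note the branch switch — demand abandons C4, C7, D7, H6, which are never re-examined.

First demand of the output computes:
  A8 = IF(A12=0: A12=-3 -> else branch G6) = 0
  D7 = MAX(0, -3) = 0
  E3 = ABS(-3) = 3
  C4 = MAX(3, 0) = 3
  F10 = IF(C12=0: C12=4 -> else branch A8) = 0
  H6 = -(3) = -3
  C7 = MAX(0, -3) = 0
  F3 = IF(G6=0: G6=0 -> then branch C7) = 0

After the edit, cleaning proceeds:
  A8: a read changed (G6 0->-2) — executes, giving -2.
  D7: stays stale; no demand reaches it after the flip.
  C4: stays stale; no demand reaches it after the flip.
  F10: a read changed (A8 0->-2) — executes, giving -2.
  H6: stays stale; no demand reaches it after the flip.
  C7: stays stale; no demand reaches it after the flip.
  F3: a read changed (G6 0->-2) — executes, giving -2.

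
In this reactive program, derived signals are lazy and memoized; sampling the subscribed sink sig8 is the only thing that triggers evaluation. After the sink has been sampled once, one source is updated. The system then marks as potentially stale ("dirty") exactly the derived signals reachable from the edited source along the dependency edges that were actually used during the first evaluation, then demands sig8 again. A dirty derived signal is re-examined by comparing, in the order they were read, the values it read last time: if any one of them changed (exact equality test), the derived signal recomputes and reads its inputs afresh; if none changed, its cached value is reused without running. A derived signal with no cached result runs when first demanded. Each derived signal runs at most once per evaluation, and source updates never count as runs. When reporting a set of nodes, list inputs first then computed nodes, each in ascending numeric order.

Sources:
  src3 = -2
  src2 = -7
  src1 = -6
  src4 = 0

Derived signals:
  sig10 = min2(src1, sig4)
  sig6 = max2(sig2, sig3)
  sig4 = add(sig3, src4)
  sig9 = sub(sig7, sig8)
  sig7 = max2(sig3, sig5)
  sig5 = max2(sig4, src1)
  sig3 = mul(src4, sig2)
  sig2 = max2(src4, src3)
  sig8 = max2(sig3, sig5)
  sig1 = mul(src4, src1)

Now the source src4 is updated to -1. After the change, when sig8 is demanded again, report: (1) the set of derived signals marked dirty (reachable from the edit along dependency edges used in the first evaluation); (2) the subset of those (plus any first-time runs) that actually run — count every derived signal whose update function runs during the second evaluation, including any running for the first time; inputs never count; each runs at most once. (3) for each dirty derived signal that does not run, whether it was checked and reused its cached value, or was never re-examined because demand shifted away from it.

The edit dirties: sig2, sig3, sig4, sig5, sig8.
4 derived signals run: sig2, sig3, sig4, sig8.
Cache hits after checking: sig5.
Note where the cutoff bites: sig5 is checked, finds nothing changed, and keeps its cache.

First demand of the output computes:
  sig2 = max2(0, -2) = 0
  sig3 = mul(0, 0) = 0
  sig4 = add(0, 0) = 0
  sig5 = max2(0, -6) = 0
  sig8 = max2(0, 0) = 0

After the edit, cleaning proceeds:
  sig2: a read changed (src4 0->-1) — executes, giving -1.
  sig3: a read changed (src4 0->-1; sig2 0->-1) — executes, giving 1.
  sig4: a read changed (sig3 0->1; src4 0->-1) — executes, giving 0 — identical to its old value.
  sig5: dirty, but its reads are unchanged (sig4 unchanged, src1 unchanged); cached 0 stands.
  sig8: a read changed (sig3 0->1) — executes, giving 1.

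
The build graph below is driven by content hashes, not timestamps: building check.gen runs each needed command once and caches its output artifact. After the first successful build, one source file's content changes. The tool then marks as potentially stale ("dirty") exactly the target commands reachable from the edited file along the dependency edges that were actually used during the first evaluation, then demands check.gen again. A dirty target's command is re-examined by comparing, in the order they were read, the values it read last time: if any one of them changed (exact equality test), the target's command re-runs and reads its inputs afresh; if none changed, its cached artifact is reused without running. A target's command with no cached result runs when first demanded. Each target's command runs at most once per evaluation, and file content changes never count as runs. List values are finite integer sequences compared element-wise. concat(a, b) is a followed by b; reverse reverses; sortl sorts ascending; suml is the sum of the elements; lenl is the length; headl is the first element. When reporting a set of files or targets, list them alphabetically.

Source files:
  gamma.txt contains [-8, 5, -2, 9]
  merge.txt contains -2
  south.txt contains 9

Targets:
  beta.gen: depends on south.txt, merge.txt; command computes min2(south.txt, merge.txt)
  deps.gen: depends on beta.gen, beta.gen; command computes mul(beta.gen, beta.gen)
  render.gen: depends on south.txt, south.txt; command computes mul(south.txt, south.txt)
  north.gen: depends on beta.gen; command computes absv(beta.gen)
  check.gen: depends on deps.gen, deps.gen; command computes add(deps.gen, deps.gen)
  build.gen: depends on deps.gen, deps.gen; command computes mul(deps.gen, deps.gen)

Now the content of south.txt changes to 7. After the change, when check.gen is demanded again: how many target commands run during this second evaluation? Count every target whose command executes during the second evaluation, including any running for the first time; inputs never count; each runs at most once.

Run set: beta.gen (1 run).
The important point: beta.gen recomputes to an identical value, and the output ends up unchanged.

Initial pass — values computed on the first demand:
  beta.gen = min2(9, -2) = -2
  deps.gen = mul(-2, -2) = 4
  check.gen = add(4, 4) = 8

Second demand — change propagation:
  beta.gen: re-runs because south.txt 9->7; new result -2 (unchanged).
  deps.gen: re-examined; everything it read last time is the same (beta.gen unchanged, beta.gen unchanged) — cache 4 kept, no run.
  check.gen: re-examined; everything it read last time is the same (deps.gen unchanged, deps.gen unchanged) — cache 8 kept, no run.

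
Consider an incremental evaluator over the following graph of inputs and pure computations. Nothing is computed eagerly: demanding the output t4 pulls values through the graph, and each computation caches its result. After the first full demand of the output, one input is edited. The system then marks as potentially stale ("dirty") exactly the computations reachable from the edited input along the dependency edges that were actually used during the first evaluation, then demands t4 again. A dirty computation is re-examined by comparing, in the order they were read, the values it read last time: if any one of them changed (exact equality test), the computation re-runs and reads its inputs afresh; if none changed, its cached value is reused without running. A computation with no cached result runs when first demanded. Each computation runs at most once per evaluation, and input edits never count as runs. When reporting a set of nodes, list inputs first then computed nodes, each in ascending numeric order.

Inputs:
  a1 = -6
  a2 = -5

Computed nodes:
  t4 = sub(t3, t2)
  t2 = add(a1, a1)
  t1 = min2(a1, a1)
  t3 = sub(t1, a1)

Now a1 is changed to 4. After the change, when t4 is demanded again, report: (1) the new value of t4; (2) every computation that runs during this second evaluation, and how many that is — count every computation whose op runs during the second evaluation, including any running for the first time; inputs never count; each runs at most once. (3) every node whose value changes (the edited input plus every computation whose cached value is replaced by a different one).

t4 now evaluates to -8.
Run set: t1, t2, t3, t4 (4 run).
Changed values: a1, t1, t2, t4.

Initial pass — values computed on the first demand:
  t1 = min2(-6, -6) = -6
  t2 = add(-6, -6) = -12
  t3 = sub(-6, -6) = 0
  t4 = sub(0, -12) = 12

Second demand — change propagation:
  t1: re-runs because a1 -6->4; a1 -6->4; new result 4.
  t2: re-runs because a1 -6->4; a1 -6->4; new result 8.
  t3: re-runs because t1 -6->4; a1 -6->4; new result 0 (unchanged).
  t4: re-runs because t2 -12->8; new result -8.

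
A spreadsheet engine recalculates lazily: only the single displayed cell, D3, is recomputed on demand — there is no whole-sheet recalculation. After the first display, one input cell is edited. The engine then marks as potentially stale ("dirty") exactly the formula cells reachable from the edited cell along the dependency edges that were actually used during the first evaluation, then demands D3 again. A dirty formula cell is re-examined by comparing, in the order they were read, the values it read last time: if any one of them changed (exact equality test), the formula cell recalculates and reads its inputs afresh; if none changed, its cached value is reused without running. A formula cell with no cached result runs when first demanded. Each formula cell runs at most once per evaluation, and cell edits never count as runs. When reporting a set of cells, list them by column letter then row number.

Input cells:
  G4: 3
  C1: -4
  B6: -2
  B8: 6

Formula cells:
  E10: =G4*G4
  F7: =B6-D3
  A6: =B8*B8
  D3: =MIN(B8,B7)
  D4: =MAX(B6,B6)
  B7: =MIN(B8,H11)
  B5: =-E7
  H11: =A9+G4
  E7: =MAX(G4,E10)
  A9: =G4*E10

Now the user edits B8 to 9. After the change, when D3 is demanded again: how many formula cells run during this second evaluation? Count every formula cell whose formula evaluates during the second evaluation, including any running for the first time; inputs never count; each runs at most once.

Formula cells that run: B7, D3 — 2 in total.

First evaluation (everything demanded from the output):
  E10 = 3 * 3 = 9
  A9 = 3 * 9 = 27
  H11 = 27 + 3 = 30
  B7 = MIN(6, 30) = 6
  D3 = MIN(6, 6) = 6

Propagation after the edit:
  B7: runs — B8 6->9; result 9.
  D3: runs — B8 6->9; B7 6->9; result 9.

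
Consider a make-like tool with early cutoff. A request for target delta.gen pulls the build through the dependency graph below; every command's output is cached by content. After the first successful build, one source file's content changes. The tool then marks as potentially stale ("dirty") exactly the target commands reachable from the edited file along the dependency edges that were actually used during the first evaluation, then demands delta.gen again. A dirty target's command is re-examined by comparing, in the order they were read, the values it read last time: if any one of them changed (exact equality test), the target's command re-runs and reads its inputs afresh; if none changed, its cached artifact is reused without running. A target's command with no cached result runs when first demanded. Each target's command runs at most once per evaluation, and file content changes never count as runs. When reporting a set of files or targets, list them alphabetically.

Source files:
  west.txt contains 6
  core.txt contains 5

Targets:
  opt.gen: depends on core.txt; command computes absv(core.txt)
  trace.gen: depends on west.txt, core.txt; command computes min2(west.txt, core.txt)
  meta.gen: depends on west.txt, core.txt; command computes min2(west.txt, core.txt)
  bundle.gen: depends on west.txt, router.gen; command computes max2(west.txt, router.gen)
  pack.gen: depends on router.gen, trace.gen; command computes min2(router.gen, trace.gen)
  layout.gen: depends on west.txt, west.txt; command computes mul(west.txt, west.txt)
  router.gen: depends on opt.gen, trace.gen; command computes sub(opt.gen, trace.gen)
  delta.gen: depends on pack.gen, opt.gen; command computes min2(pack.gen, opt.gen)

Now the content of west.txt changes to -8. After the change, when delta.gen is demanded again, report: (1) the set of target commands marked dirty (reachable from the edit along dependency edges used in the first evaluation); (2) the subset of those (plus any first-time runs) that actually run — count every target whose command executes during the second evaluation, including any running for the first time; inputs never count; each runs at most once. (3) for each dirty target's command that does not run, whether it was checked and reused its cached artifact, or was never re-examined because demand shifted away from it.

The edit dirties: delta.gen, pack.gen, router.gen, trace.gen.
4 target commands run: delta.gen, pack.gen, router.gen, trace.gen.
No dirty target's command escaped a run.

First demand of the output computes:
  opt.gen = absv(5) = 5
  trace.gen = min2(6, 5) = 5
  router.gen = sub(5, 5) = 0
  pack.gen = min2(0, 5) = 0
  delta.gen = min2(0, 5) = 0

After the edit, cleaning proceeds:
  trace.gen: a read changed (west.txt 6->-8) — executes, giving -8.
  router.gen: a read changed (trace.gen 5->-8) — executes, giving 13.
  pack.gen: a read changed (router.gen 0->13; trace.gen 5->-8) — executes, giving -8.
  delta.gen: a read changed (pack.gen 0->-8) — executes, giving -8.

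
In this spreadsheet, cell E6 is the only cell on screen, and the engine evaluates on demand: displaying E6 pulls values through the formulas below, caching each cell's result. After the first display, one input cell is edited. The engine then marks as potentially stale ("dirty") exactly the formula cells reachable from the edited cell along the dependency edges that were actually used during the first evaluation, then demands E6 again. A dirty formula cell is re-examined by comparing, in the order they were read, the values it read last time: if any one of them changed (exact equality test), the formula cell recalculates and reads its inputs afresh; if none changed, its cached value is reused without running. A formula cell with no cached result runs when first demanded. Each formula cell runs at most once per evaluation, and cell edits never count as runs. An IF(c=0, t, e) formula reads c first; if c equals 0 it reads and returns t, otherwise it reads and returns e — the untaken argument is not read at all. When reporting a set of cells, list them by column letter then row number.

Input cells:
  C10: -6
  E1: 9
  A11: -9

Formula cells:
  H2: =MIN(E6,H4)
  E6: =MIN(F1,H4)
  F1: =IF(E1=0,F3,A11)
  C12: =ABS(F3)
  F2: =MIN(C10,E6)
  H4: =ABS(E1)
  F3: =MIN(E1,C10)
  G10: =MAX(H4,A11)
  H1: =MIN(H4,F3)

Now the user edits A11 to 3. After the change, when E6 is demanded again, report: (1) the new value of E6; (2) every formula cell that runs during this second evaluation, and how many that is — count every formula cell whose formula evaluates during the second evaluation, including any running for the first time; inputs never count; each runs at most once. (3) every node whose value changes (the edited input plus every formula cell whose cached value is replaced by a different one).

E6 now evaluates to 3.
Run set: E6, F1 (2 run).
Changed values: A11, E6, F1.

Initial pass — values computed on the first demand:
  F1 = IF(E1=0: E1=9 -> else branch A11) = -9
  H4 = ABS(9) = 9
  E6 = MIN(-9, 9) = -9

Second demand — change propagation:
  F1: re-runs because A11 -9->3; new result 3.
  E6: re-runs because F1 -9->3; new result 3.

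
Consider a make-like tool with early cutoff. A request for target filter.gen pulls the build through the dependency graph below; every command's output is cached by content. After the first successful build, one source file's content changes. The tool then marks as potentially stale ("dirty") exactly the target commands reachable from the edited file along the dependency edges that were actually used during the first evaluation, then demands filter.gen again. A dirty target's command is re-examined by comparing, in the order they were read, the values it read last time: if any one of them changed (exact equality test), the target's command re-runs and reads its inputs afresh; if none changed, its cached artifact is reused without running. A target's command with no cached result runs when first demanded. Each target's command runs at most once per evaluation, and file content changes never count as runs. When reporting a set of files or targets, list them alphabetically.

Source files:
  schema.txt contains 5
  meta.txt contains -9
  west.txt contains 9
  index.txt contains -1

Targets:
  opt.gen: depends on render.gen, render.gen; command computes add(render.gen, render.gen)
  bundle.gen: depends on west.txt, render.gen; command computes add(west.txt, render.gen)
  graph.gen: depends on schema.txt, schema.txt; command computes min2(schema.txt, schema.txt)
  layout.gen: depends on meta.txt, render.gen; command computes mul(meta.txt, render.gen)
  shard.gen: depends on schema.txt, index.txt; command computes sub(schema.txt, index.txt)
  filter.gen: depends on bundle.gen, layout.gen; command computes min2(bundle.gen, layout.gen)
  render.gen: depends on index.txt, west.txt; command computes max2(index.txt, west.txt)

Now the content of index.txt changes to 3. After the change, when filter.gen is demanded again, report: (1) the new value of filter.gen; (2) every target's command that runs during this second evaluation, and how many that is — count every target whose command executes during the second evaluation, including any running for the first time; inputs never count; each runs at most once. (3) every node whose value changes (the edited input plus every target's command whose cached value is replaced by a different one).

Demanding filter.gen again yields -81.
1 target commands run: render.gen.
The nodes whose values change: index.txt.
Note the absorption at render.gen: it re-runs yet its value is the same, leaving the output's value untouched.

First demand of the output computes:
  render.gen = max2(-1, 9) = 9
  bundle.gen = add(9, 9) = 18
  layout.gen = mul(-9, 9) = -81
  filter.gen = min2(18, -81) = -81

After the edit, cleaning proceeds:
  render.gen: a read changed (index.txt -1->3) — executes, giving 9 — identical to its old value.
  bundle.gen: dirty, but its reads are unchanged (west.txt unchanged, render.gen unchanged); cached 18 stands.
  layout.gen: dirty, but its reads are unchanged (meta.txt unchanged, render.gen unchanged); cached -81 stands.
  filter.gen: dirty, but its reads are unchanged (bundle.gen unchanged, layout.gen unchanged); cached -81 stands.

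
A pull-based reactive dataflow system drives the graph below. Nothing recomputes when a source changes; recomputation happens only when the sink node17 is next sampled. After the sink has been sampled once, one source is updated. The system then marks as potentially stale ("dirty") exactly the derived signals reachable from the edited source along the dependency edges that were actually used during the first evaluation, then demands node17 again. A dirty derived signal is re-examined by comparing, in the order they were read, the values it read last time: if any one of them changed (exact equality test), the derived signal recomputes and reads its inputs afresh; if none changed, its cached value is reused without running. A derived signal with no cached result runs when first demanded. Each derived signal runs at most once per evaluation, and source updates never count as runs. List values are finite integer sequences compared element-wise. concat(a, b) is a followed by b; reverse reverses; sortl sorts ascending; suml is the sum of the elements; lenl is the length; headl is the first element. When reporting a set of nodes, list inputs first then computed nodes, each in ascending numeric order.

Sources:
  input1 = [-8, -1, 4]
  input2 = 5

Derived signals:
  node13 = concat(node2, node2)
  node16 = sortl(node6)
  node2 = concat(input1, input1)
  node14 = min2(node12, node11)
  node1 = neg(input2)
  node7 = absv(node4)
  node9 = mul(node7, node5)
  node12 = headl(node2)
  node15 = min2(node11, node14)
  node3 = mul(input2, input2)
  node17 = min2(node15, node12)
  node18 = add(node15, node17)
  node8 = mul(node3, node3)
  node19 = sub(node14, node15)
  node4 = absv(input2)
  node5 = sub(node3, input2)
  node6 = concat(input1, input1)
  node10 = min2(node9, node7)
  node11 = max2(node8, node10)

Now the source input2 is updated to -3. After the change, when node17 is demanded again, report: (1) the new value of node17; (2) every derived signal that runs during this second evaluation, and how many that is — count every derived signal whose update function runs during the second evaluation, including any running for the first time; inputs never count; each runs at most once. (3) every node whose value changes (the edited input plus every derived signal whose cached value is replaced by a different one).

First evaluation (everything demanded from the output):
  node2 = concat([-8, -1, 4], [-8, -1, 4]) = [-8, -1, 4, -8, -1, 4]
  node3 = mul(5, 5) = 25
  node4 = absv(5) = 5
  node5 = sub(25, 5) = 20
  node7 = absv(5) = 5
  node8 = mul(25, 25) = 625
  node9 = mul(5, 20) = 100
  node10 = min2(100, 5) = 5
  node11 = max2(625, 5) = 625
  node12 = headl([-8, -1, 4, -8, -1, 4]) = -8
  node14 = min2(-8, 625) = -8
  node15 = min2(625, -8) = -8
  node17 = min2(-8, -8) = -8

Propagation after the edit:
  node3: runs — input2 5->-3; input2 5->-3; result 9.
  node4: runs — input2 5->-3; result 3.
  node5: runs — node3 25->9; input2 5->-3; result 12.
  node7: runs — node4 5->3; result 3.
  node8: runs — node3 25->9; node3 25->9; result 81.
  node9: runs — node7 5->3; node5 20->12; result 36.
  node10: runs — node9 100->36; node7 5->3; result 3.
  node11: runs — node8 625->81; node10 5->3; result 81.
  node14: runs — node11 625->81; result -8 (same value as before).
  node15: runs — node11 625->81; result -8 (same value as before).
  node17: checked — values it read are unchanged (node15 unchanged, node12 unchanged); reused cached -8 without running.

Key observation: the cutoff stops propagation at node17 — its inputs' values are unchanged, so it reuses its cache.

New value of node17: -8.
Derived signals that run: node3, node4, node5, node7, node8, node9, node10, node11, node14, node15 — 10 in total.
Values that change: input2, node3, node4, node5, node7, node8, node9, node10, node11.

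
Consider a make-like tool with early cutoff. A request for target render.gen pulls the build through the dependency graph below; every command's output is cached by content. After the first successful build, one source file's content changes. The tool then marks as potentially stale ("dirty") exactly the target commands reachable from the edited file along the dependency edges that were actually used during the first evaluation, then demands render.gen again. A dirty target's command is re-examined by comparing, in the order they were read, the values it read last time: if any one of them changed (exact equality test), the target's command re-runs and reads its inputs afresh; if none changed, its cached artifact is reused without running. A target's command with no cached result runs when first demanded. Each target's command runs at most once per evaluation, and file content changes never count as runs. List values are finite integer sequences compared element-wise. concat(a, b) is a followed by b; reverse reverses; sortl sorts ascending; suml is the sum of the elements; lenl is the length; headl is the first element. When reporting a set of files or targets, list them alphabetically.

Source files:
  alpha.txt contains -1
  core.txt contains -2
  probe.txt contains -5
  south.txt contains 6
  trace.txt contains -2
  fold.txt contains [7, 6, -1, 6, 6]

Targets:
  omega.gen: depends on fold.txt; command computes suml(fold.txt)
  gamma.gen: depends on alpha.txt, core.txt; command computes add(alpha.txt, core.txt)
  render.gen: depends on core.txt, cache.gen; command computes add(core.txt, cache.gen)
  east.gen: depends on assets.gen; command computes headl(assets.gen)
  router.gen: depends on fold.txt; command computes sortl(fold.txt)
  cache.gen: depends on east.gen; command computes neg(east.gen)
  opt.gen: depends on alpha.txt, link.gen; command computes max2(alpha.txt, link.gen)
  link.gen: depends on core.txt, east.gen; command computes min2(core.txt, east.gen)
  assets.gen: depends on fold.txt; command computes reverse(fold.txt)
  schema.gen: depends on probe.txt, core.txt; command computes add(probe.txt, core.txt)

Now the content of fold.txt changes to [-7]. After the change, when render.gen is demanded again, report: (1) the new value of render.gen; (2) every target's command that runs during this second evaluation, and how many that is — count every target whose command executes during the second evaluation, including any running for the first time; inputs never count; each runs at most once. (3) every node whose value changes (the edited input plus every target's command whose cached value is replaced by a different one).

First demand of the output computes:
  assets.gen = reverse([7, 6, -1, 6, 6]) = [6, 6, -1, 6, 7]
  east.gen = headl([6, 6, -1, 6, 7]) = 6
  cache.gen = neg(6) = -6
  render.gen = add(-2, -6) = -8

After the edit, cleaning proceeds:
  assets.gen: a read changed (fold.txt [7, 6, -1, 6, 6]->[-7]) — executes, giving [-7].
  east.gen: a read changed (assets.gen [6, 6, -1, 6, 7]->[-7]) — executes, giving -7.
  cache.gen: a read changed (east.gen 6->-7) — executes, giving 7.
  render.gen: a read changed (cache.gen -6->7) — executes, giving 5.

Demanding render.gen again yields 5.
4 target commands run: assets.gen, cache.gen, east.gen, render.gen.
The nodes whose values change: assets.gen, cache.gen, east.gen, fold.txt, render.gen.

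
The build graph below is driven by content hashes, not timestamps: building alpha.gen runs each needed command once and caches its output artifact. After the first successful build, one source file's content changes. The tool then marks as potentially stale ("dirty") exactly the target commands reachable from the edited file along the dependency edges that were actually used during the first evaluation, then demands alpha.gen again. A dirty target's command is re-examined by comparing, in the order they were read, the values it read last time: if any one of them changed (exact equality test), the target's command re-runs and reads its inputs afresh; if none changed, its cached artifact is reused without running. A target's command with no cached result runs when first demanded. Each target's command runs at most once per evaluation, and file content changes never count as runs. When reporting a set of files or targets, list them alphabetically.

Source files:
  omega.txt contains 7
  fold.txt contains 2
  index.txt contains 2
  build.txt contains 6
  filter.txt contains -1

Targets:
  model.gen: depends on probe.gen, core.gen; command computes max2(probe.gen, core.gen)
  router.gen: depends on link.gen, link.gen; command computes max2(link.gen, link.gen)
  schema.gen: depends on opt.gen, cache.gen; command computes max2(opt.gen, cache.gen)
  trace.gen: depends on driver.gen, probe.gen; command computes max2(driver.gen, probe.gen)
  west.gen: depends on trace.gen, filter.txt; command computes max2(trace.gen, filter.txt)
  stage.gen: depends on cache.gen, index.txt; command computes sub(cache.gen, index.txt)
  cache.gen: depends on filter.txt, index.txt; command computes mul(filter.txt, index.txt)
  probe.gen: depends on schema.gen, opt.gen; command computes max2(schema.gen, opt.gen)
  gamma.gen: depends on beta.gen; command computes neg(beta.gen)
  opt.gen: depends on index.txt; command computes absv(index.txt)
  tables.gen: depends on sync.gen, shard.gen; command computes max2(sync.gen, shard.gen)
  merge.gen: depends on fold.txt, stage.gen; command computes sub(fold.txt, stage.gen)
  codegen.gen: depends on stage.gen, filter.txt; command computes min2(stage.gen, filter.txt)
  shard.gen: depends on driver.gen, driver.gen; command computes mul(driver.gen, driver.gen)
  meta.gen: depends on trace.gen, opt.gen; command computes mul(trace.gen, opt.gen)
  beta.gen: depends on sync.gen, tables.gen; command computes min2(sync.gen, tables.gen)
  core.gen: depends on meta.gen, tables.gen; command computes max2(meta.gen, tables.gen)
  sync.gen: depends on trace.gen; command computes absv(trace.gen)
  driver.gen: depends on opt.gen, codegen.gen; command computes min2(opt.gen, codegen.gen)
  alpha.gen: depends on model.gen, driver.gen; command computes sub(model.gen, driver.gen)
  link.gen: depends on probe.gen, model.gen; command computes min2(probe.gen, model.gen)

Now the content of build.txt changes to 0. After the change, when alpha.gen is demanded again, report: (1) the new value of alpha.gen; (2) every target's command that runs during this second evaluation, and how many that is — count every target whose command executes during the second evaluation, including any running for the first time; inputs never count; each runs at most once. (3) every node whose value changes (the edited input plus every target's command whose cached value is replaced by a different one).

alpha.gen now evaluates to 20.
Run set: none (0 run).
Changed values: build.txt.
The important point: nothing the output needs ever reads build.txt, so the edit is invisible to it.

Initial pass — values computed on the first demand:
  cache.gen = mul(-1, 2) = -2
  opt.gen = absv(2) = 2
  schema.gen = max2(2, -2) = 2
  probe.gen = max2(2, 2) = 2
  stage.gen = sub(-2, 2) = -4
  codegen.gen = min2(-4, -1) = -4
  driver.gen = min2(2, -4) = -4
  shard.gen = mul(-4, -4) = 16
  trace.gen = max2(-4, 2) = 2
  meta.gen = mul(2, 2) = 4
  sync.gen = absv(2) = 2
  tables.gen = max2(2, 16) = 16
  core.gen = max2(4, 16) = 16
  model.gen = max2(2, 16) = 16
  alpha.gen = sub(16, -4) = 20

Second demand — change propagation:
  no demanded computation ever read build.txt, so the edit dirties nothing and nothing runs.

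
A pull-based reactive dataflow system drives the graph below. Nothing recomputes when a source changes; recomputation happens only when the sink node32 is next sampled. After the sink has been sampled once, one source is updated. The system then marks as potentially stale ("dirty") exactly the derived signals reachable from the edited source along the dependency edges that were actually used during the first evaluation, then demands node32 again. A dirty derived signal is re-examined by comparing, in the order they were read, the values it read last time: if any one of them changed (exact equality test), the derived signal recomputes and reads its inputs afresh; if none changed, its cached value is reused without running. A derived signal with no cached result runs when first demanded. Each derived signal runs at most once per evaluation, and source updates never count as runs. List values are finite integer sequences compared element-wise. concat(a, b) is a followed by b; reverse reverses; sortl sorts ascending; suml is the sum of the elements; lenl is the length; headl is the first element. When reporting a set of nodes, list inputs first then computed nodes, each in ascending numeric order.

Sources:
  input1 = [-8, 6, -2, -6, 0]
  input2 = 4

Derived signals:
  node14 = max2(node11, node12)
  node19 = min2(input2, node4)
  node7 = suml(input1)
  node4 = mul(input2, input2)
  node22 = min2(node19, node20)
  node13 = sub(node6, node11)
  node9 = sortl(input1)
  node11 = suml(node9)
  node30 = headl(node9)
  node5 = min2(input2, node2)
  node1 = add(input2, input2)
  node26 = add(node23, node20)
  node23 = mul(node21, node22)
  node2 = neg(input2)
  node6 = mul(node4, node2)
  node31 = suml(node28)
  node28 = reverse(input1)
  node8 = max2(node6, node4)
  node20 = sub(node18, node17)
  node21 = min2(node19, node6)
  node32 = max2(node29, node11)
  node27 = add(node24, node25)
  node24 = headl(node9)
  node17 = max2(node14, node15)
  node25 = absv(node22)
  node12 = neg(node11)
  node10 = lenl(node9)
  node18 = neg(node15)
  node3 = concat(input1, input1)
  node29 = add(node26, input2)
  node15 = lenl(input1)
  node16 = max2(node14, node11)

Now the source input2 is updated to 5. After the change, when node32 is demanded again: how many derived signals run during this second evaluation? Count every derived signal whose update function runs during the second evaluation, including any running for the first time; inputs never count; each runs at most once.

Derived signals that run: node2, node4, node6, node19, node21, node22, node23, node26, node29, node32 — 10 in total.

First evaluation (everything demanded from the output):
  node2 = neg(4) = -4
  node4 = mul(4, 4) = 16
  node6 = mul(16, -4) = -64
  node9 = sortl([-8, 6, -2, -6, 0]) = [-8, -6, -2, 0, 6]
  node11 = suml([-8, -6, -2, 0, 6]) = -10
  node12 = neg(-10) = 10
  node14 = max2(-10, 10) = 10
  node15 = lenl([-8, 6, -2, -6, 0]) = 5
  node17 = max2(10, 5) = 10
  node18 = neg(5) = -5
  node19 = min2(4, 16) = 4
  node20 = sub(-5, 10) = -15
  node21 = min2(4, -64) = -64
  node22 = min2(4, -15) = -15
  node23 = mul(-64, -15) = 960
  node26 = add(960, -15) = 945
  node29 = add(945, 4) = 949
  node32 = max2(949, -10) = 949

Propagation after the edit:
  node2: runs — input2 4->5; result -5.
  node4: runs — input2 4->5; input2 4->5; result 25.
  node6: runs — node4 16->25; node2 -4->-5; result -125.
  node19: runs — input2 4->5; node4 16->25; result 5.
  node21: runs — node19 4->5; node6 -64->-125; result -125.
  node22: runs — node19 4->5; result -15 (same value as before).
  node23: runs — node21 -64->-125; result 1875.
  node26: runs — node23 960->1875; result 1860.
  node29: runs — node26 945->1860; input2 4->5; result 1865.
  node32: runs — node29 949->1865; result 1865.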